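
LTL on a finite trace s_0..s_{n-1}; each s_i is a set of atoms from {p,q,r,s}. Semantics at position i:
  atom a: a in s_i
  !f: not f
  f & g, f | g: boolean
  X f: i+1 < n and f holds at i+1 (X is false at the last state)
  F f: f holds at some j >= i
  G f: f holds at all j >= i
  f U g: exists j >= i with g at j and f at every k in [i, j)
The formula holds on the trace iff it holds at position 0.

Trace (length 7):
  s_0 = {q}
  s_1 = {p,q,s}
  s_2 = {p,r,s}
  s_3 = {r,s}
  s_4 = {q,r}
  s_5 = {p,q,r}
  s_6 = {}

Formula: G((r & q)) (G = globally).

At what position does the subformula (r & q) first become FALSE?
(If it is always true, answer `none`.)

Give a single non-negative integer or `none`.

s_0={q}: (r & q)=False r=False q=True
s_1={p,q,s}: (r & q)=False r=False q=True
s_2={p,r,s}: (r & q)=False r=True q=False
s_3={r,s}: (r & q)=False r=True q=False
s_4={q,r}: (r & q)=True r=True q=True
s_5={p,q,r}: (r & q)=True r=True q=True
s_6={}: (r & q)=False r=False q=False
G((r & q)) holds globally = False
First violation at position 0.

Answer: 0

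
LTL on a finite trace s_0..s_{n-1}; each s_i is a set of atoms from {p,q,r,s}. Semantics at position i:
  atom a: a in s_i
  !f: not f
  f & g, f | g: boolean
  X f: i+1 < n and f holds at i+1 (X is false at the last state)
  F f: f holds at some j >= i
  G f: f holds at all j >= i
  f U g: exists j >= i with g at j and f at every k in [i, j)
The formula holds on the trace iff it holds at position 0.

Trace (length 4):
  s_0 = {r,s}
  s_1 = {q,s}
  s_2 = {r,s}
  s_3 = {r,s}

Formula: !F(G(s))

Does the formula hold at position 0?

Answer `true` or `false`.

Answer: false

Derivation:
s_0={r,s}: !F(G(s))=False F(G(s))=True G(s)=True s=True
s_1={q,s}: !F(G(s))=False F(G(s))=True G(s)=True s=True
s_2={r,s}: !F(G(s))=False F(G(s))=True G(s)=True s=True
s_3={r,s}: !F(G(s))=False F(G(s))=True G(s)=True s=True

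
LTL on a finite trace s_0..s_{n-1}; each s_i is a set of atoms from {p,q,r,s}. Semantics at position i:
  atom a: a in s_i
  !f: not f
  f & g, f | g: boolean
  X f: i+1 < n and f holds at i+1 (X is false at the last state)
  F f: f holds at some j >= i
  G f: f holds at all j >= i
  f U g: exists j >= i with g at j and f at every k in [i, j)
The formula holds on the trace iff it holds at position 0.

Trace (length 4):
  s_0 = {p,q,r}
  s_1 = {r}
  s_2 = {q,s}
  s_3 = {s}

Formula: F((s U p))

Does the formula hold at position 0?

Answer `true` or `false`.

s_0={p,q,r}: F((s U p))=True (s U p)=True s=False p=True
s_1={r}: F((s U p))=False (s U p)=False s=False p=False
s_2={q,s}: F((s U p))=False (s U p)=False s=True p=False
s_3={s}: F((s U p))=False (s U p)=False s=True p=False

Answer: true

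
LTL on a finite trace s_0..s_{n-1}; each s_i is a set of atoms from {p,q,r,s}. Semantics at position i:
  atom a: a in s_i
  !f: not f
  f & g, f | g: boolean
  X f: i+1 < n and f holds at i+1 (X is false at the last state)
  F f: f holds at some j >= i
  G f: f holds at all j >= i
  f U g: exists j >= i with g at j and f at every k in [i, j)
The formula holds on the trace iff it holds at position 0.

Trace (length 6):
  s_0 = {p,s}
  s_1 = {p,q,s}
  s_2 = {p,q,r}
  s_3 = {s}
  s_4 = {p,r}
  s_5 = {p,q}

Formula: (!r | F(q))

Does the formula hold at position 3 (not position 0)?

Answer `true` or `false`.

s_0={p,s}: (!r | F(q))=True !r=True r=False F(q)=True q=False
s_1={p,q,s}: (!r | F(q))=True !r=True r=False F(q)=True q=True
s_2={p,q,r}: (!r | F(q))=True !r=False r=True F(q)=True q=True
s_3={s}: (!r | F(q))=True !r=True r=False F(q)=True q=False
s_4={p,r}: (!r | F(q))=True !r=False r=True F(q)=True q=False
s_5={p,q}: (!r | F(q))=True !r=True r=False F(q)=True q=True
Evaluating at position 3: result = True

Answer: true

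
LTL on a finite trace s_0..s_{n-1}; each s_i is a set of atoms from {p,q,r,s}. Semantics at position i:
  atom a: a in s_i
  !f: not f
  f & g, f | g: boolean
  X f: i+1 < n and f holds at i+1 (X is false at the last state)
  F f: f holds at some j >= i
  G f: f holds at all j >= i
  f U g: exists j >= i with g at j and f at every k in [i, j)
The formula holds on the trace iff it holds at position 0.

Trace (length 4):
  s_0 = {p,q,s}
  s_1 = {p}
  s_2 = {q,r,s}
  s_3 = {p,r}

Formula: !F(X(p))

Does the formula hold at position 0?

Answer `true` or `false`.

Answer: false

Derivation:
s_0={p,q,s}: !F(X(p))=False F(X(p))=True X(p)=True p=True
s_1={p}: !F(X(p))=False F(X(p))=True X(p)=False p=True
s_2={q,r,s}: !F(X(p))=False F(X(p))=True X(p)=True p=False
s_3={p,r}: !F(X(p))=True F(X(p))=False X(p)=False p=True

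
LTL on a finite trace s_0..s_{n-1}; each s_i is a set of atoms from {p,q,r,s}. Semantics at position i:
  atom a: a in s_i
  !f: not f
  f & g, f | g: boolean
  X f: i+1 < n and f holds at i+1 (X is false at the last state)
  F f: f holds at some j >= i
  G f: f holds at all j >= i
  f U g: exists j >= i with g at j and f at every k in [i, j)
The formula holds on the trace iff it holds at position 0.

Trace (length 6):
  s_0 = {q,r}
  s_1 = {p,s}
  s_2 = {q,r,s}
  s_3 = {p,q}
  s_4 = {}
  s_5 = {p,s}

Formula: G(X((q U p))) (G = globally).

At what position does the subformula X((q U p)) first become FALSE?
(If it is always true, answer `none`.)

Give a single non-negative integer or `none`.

Answer: 3

Derivation:
s_0={q,r}: X((q U p))=True (q U p)=True q=True p=False
s_1={p,s}: X((q U p))=True (q U p)=True q=False p=True
s_2={q,r,s}: X((q U p))=True (q U p)=True q=True p=False
s_3={p,q}: X((q U p))=False (q U p)=True q=True p=True
s_4={}: X((q U p))=True (q U p)=False q=False p=False
s_5={p,s}: X((q U p))=False (q U p)=True q=False p=True
G(X((q U p))) holds globally = False
First violation at position 3.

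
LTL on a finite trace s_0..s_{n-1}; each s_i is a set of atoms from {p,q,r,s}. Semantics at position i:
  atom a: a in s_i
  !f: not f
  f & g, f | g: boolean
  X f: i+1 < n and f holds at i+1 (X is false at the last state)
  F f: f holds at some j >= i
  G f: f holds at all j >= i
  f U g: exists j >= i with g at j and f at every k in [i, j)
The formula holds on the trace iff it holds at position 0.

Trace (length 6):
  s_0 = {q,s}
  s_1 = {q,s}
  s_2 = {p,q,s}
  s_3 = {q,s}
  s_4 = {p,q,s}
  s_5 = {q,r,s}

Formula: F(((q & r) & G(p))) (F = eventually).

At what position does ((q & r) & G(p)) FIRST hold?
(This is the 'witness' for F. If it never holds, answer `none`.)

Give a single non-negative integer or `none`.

Answer: none

Derivation:
s_0={q,s}: ((q & r) & G(p))=False (q & r)=False q=True r=False G(p)=False p=False
s_1={q,s}: ((q & r) & G(p))=False (q & r)=False q=True r=False G(p)=False p=False
s_2={p,q,s}: ((q & r) & G(p))=False (q & r)=False q=True r=False G(p)=False p=True
s_3={q,s}: ((q & r) & G(p))=False (q & r)=False q=True r=False G(p)=False p=False
s_4={p,q,s}: ((q & r) & G(p))=False (q & r)=False q=True r=False G(p)=False p=True
s_5={q,r,s}: ((q & r) & G(p))=False (q & r)=True q=True r=True G(p)=False p=False
F(((q & r) & G(p))) does not hold (no witness exists).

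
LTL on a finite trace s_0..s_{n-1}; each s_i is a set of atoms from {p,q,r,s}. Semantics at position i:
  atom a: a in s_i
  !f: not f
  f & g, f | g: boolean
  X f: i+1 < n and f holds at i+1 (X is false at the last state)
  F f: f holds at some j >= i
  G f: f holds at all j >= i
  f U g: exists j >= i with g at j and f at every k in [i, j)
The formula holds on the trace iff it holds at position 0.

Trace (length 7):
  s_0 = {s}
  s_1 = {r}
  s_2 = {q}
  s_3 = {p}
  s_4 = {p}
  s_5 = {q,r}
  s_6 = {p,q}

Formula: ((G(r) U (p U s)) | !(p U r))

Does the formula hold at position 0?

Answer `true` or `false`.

s_0={s}: ((G(r) U (p U s)) | !(p U r))=True (G(r) U (p U s))=True G(r)=False r=False (p U s)=True p=False s=True !(p U r)=True (p U r)=False
s_1={r}: ((G(r) U (p U s)) | !(p U r))=False (G(r) U (p U s))=False G(r)=False r=True (p U s)=False p=False s=False !(p U r)=False (p U r)=True
s_2={q}: ((G(r) U (p U s)) | !(p U r))=True (G(r) U (p U s))=False G(r)=False r=False (p U s)=False p=False s=False !(p U r)=True (p U r)=False
s_3={p}: ((G(r) U (p U s)) | !(p U r))=False (G(r) U (p U s))=False G(r)=False r=False (p U s)=False p=True s=False !(p U r)=False (p U r)=True
s_4={p}: ((G(r) U (p U s)) | !(p U r))=False (G(r) U (p U s))=False G(r)=False r=False (p U s)=False p=True s=False !(p U r)=False (p U r)=True
s_5={q,r}: ((G(r) U (p U s)) | !(p U r))=False (G(r) U (p U s))=False G(r)=False r=True (p U s)=False p=False s=False !(p U r)=False (p U r)=True
s_6={p,q}: ((G(r) U (p U s)) | !(p U r))=True (G(r) U (p U s))=False G(r)=False r=False (p U s)=False p=True s=False !(p U r)=True (p U r)=False

Answer: true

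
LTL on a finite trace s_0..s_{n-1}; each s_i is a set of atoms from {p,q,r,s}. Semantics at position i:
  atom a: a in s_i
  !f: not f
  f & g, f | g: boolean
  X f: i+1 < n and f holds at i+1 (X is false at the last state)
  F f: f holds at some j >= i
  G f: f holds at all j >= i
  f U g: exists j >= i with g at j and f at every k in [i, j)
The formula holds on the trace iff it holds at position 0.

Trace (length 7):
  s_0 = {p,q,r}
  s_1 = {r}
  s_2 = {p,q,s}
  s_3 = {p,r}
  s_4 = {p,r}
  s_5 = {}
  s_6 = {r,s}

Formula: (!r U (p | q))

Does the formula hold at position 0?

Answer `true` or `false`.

Answer: true

Derivation:
s_0={p,q,r}: (!r U (p | q))=True !r=False r=True (p | q)=True p=True q=True
s_1={r}: (!r U (p | q))=False !r=False r=True (p | q)=False p=False q=False
s_2={p,q,s}: (!r U (p | q))=True !r=True r=False (p | q)=True p=True q=True
s_3={p,r}: (!r U (p | q))=True !r=False r=True (p | q)=True p=True q=False
s_4={p,r}: (!r U (p | q))=True !r=False r=True (p | q)=True p=True q=False
s_5={}: (!r U (p | q))=False !r=True r=False (p | q)=False p=False q=False
s_6={r,s}: (!r U (p | q))=False !r=False r=True (p | q)=False p=False q=False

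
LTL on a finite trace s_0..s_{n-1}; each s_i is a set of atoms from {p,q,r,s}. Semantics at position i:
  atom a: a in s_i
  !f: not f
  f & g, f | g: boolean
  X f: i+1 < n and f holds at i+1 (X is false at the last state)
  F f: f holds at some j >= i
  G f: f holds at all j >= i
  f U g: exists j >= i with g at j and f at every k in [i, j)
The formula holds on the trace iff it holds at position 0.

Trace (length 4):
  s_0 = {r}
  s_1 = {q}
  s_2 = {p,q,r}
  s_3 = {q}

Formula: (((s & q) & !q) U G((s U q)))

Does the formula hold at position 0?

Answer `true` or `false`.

Answer: false

Derivation:
s_0={r}: (((s & q) & !q) U G((s U q)))=False ((s & q) & !q)=False (s & q)=False s=False q=False !q=True G((s U q))=False (s U q)=False
s_1={q}: (((s & q) & !q) U G((s U q)))=True ((s & q) & !q)=False (s & q)=False s=False q=True !q=False G((s U q))=True (s U q)=True
s_2={p,q,r}: (((s & q) & !q) U G((s U q)))=True ((s & q) & !q)=False (s & q)=False s=False q=True !q=False G((s U q))=True (s U q)=True
s_3={q}: (((s & q) & !q) U G((s U q)))=True ((s & q) & !q)=False (s & q)=False s=False q=True !q=False G((s U q))=True (s U q)=True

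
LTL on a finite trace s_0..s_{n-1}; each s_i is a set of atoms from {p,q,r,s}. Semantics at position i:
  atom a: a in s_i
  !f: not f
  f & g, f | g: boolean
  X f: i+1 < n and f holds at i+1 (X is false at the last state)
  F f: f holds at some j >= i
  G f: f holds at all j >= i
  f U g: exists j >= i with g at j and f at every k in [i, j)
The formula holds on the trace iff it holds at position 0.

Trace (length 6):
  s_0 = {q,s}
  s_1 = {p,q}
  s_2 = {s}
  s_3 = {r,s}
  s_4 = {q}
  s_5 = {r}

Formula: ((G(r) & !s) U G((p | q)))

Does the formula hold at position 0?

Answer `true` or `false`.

Answer: false

Derivation:
s_0={q,s}: ((G(r) & !s) U G((p | q)))=False (G(r) & !s)=False G(r)=False r=False !s=False s=True G((p | q))=False (p | q)=True p=False q=True
s_1={p,q}: ((G(r) & !s) U G((p | q)))=False (G(r) & !s)=False G(r)=False r=False !s=True s=False G((p | q))=False (p | q)=True p=True q=True
s_2={s}: ((G(r) & !s) U G((p | q)))=False (G(r) & !s)=False G(r)=False r=False !s=False s=True G((p | q))=False (p | q)=False p=False q=False
s_3={r,s}: ((G(r) & !s) U G((p | q)))=False (G(r) & !s)=False G(r)=False r=True !s=False s=True G((p | q))=False (p | q)=False p=False q=False
s_4={q}: ((G(r) & !s) U G((p | q)))=False (G(r) & !s)=False G(r)=False r=False !s=True s=False G((p | q))=False (p | q)=True p=False q=True
s_5={r}: ((G(r) & !s) U G((p | q)))=False (G(r) & !s)=True G(r)=True r=True !s=True s=False G((p | q))=False (p | q)=False p=False q=False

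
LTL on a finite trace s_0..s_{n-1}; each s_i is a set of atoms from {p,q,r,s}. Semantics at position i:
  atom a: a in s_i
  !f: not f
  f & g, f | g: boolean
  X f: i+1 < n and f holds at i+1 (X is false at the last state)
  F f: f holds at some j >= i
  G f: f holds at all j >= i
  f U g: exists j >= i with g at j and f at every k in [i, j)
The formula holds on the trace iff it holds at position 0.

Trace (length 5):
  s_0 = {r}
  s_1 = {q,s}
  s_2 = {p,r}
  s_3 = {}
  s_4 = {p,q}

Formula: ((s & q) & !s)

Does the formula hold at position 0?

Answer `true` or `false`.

s_0={r}: ((s & q) & !s)=False (s & q)=False s=False q=False !s=True
s_1={q,s}: ((s & q) & !s)=False (s & q)=True s=True q=True !s=False
s_2={p,r}: ((s & q) & !s)=False (s & q)=False s=False q=False !s=True
s_3={}: ((s & q) & !s)=False (s & q)=False s=False q=False !s=True
s_4={p,q}: ((s & q) & !s)=False (s & q)=False s=False q=True !s=True

Answer: false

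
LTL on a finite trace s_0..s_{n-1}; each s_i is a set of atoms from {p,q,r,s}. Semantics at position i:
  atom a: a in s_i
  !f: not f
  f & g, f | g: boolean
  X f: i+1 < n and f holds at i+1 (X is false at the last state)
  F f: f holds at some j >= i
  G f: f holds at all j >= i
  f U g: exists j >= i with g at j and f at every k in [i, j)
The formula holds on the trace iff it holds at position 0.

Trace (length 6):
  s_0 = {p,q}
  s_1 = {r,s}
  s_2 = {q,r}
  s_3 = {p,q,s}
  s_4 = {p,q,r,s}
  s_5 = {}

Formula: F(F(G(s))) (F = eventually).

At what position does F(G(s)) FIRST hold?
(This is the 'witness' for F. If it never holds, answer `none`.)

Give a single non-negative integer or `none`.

Answer: none

Derivation:
s_0={p,q}: F(G(s))=False G(s)=False s=False
s_1={r,s}: F(G(s))=False G(s)=False s=True
s_2={q,r}: F(G(s))=False G(s)=False s=False
s_3={p,q,s}: F(G(s))=False G(s)=False s=True
s_4={p,q,r,s}: F(G(s))=False G(s)=False s=True
s_5={}: F(G(s))=False G(s)=False s=False
F(F(G(s))) does not hold (no witness exists).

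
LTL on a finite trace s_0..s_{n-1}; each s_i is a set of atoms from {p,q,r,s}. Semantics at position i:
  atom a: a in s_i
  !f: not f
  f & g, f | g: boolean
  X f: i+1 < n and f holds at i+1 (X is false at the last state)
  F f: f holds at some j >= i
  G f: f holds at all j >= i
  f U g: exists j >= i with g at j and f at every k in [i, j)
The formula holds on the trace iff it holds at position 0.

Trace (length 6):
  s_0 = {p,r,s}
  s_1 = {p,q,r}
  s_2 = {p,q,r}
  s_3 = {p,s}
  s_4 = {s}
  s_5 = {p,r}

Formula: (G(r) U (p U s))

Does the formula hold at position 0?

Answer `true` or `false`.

s_0={p,r,s}: (G(r) U (p U s))=True G(r)=False r=True (p U s)=True p=True s=True
s_1={p,q,r}: (G(r) U (p U s))=True G(r)=False r=True (p U s)=True p=True s=False
s_2={p,q,r}: (G(r) U (p U s))=True G(r)=False r=True (p U s)=True p=True s=False
s_3={p,s}: (G(r) U (p U s))=True G(r)=False r=False (p U s)=True p=True s=True
s_4={s}: (G(r) U (p U s))=True G(r)=False r=False (p U s)=True p=False s=True
s_5={p,r}: (G(r) U (p U s))=False G(r)=True r=True (p U s)=False p=True s=False

Answer: true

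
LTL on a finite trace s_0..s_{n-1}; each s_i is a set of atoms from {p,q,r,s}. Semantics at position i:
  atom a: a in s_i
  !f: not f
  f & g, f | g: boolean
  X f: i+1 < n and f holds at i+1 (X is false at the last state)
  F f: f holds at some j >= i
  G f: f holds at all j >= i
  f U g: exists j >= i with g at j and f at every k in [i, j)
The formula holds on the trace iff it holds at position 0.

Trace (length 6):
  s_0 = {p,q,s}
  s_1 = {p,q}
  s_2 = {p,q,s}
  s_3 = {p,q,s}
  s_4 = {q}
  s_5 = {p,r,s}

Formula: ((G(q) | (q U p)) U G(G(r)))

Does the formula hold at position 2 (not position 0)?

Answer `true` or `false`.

Answer: true

Derivation:
s_0={p,q,s}: ((G(q) | (q U p)) U G(G(r)))=True (G(q) | (q U p))=True G(q)=False q=True (q U p)=True p=True G(G(r))=False G(r)=False r=False
s_1={p,q}: ((G(q) | (q U p)) U G(G(r)))=True (G(q) | (q U p))=True G(q)=False q=True (q U p)=True p=True G(G(r))=False G(r)=False r=False
s_2={p,q,s}: ((G(q) | (q U p)) U G(G(r)))=True (G(q) | (q U p))=True G(q)=False q=True (q U p)=True p=True G(G(r))=False G(r)=False r=False
s_3={p,q,s}: ((G(q) | (q U p)) U G(G(r)))=True (G(q) | (q U p))=True G(q)=False q=True (q U p)=True p=True G(G(r))=False G(r)=False r=False
s_4={q}: ((G(q) | (q U p)) U G(G(r)))=True (G(q) | (q U p))=True G(q)=False q=True (q U p)=True p=False G(G(r))=False G(r)=False r=False
s_5={p,r,s}: ((G(q) | (q U p)) U G(G(r)))=True (G(q) | (q U p))=True G(q)=False q=False (q U p)=True p=True G(G(r))=True G(r)=True r=True
Evaluating at position 2: result = True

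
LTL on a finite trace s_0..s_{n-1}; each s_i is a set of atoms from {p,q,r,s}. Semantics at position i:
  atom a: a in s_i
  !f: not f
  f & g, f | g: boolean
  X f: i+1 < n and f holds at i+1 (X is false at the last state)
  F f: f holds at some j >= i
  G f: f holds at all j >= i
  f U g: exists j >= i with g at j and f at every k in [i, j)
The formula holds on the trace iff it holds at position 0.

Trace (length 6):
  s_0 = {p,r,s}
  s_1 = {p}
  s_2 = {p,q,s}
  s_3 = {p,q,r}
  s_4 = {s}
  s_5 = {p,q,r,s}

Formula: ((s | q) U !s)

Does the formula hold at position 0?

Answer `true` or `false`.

Answer: true

Derivation:
s_0={p,r,s}: ((s | q) U !s)=True (s | q)=True s=True q=False !s=False
s_1={p}: ((s | q) U !s)=True (s | q)=False s=False q=False !s=True
s_2={p,q,s}: ((s | q) U !s)=True (s | q)=True s=True q=True !s=False
s_3={p,q,r}: ((s | q) U !s)=True (s | q)=True s=False q=True !s=True
s_4={s}: ((s | q) U !s)=False (s | q)=True s=True q=False !s=False
s_5={p,q,r,s}: ((s | q) U !s)=False (s | q)=True s=True q=True !s=False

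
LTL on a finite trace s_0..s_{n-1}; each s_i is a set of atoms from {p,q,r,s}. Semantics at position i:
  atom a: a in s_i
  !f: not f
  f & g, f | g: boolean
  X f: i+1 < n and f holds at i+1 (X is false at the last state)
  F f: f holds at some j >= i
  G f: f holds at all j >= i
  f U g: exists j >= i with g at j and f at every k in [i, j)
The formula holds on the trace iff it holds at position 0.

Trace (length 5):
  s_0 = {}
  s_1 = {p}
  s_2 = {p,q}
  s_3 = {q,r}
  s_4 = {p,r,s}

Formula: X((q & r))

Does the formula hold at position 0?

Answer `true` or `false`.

s_0={}: X((q & r))=False (q & r)=False q=False r=False
s_1={p}: X((q & r))=False (q & r)=False q=False r=False
s_2={p,q}: X((q & r))=True (q & r)=False q=True r=False
s_3={q,r}: X((q & r))=False (q & r)=True q=True r=True
s_4={p,r,s}: X((q & r))=False (q & r)=False q=False r=True

Answer: false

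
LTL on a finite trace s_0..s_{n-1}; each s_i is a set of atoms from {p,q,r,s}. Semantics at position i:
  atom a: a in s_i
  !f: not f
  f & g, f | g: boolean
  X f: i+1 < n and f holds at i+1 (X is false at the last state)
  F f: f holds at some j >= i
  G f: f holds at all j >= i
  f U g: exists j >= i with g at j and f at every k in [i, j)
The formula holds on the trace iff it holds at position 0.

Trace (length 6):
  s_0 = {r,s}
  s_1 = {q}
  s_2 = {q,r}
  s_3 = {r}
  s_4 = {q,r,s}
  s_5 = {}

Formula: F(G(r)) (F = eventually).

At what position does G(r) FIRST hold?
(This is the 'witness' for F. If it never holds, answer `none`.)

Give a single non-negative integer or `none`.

Answer: none

Derivation:
s_0={r,s}: G(r)=False r=True
s_1={q}: G(r)=False r=False
s_2={q,r}: G(r)=False r=True
s_3={r}: G(r)=False r=True
s_4={q,r,s}: G(r)=False r=True
s_5={}: G(r)=False r=False
F(G(r)) does not hold (no witness exists).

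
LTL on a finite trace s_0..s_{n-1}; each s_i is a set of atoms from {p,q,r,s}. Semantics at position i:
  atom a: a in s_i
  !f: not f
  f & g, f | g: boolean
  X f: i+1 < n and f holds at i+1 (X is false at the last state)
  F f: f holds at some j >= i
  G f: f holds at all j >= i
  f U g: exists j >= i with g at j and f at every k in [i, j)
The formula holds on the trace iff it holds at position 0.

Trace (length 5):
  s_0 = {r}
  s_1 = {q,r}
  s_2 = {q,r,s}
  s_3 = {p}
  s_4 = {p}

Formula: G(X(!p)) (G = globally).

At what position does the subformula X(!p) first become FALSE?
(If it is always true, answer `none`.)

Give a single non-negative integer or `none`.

Answer: 2

Derivation:
s_0={r}: X(!p)=True !p=True p=False
s_1={q,r}: X(!p)=True !p=True p=False
s_2={q,r,s}: X(!p)=False !p=True p=False
s_3={p}: X(!p)=False !p=False p=True
s_4={p}: X(!p)=False !p=False p=True
G(X(!p)) holds globally = False
First violation at position 2.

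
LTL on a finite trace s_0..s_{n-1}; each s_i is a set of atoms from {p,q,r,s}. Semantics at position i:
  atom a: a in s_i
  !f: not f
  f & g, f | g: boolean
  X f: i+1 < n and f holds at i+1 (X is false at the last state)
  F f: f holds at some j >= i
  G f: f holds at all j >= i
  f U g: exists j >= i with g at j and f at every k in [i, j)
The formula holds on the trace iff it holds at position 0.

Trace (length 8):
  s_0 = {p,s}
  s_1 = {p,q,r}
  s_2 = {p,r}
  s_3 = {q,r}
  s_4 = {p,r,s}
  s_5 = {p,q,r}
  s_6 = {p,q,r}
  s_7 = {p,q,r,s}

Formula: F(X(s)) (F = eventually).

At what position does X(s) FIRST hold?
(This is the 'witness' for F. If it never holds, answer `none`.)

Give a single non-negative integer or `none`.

s_0={p,s}: X(s)=False s=True
s_1={p,q,r}: X(s)=False s=False
s_2={p,r}: X(s)=False s=False
s_3={q,r}: X(s)=True s=False
s_4={p,r,s}: X(s)=False s=True
s_5={p,q,r}: X(s)=False s=False
s_6={p,q,r}: X(s)=True s=False
s_7={p,q,r,s}: X(s)=False s=True
F(X(s)) holds; first witness at position 3.

Answer: 3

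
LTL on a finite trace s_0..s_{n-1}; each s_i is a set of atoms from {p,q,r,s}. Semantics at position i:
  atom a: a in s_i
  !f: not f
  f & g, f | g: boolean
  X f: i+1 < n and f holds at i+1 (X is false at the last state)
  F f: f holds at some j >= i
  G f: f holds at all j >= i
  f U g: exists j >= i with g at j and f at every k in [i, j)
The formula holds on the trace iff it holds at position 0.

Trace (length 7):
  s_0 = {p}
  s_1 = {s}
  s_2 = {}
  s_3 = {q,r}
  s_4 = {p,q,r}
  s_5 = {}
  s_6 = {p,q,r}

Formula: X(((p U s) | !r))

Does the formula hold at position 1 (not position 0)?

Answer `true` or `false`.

s_0={p}: X(((p U s) | !r))=True ((p U s) | !r)=True (p U s)=True p=True s=False !r=True r=False
s_1={s}: X(((p U s) | !r))=True ((p U s) | !r)=True (p U s)=True p=False s=True !r=True r=False
s_2={}: X(((p U s) | !r))=False ((p U s) | !r)=True (p U s)=False p=False s=False !r=True r=False
s_3={q,r}: X(((p U s) | !r))=False ((p U s) | !r)=False (p U s)=False p=False s=False !r=False r=True
s_4={p,q,r}: X(((p U s) | !r))=True ((p U s) | !r)=False (p U s)=False p=True s=False !r=False r=True
s_5={}: X(((p U s) | !r))=False ((p U s) | !r)=True (p U s)=False p=False s=False !r=True r=False
s_6={p,q,r}: X(((p U s) | !r))=False ((p U s) | !r)=False (p U s)=False p=True s=False !r=False r=True
Evaluating at position 1: result = True

Answer: true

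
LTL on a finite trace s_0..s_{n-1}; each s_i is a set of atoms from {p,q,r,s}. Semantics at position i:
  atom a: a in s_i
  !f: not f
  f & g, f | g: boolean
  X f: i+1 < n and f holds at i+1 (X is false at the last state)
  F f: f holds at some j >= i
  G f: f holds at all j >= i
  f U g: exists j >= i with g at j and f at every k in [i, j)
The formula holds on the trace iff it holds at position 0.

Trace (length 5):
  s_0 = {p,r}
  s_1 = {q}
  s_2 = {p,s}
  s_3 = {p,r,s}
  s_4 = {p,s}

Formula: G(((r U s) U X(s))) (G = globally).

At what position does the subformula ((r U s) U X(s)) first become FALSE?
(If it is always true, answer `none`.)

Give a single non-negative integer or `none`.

s_0={p,r}: ((r U s) U X(s))=False (r U s)=False r=True s=False X(s)=False
s_1={q}: ((r U s) U X(s))=True (r U s)=False r=False s=False X(s)=True
s_2={p,s}: ((r U s) U X(s))=True (r U s)=True r=False s=True X(s)=True
s_3={p,r,s}: ((r U s) U X(s))=True (r U s)=True r=True s=True X(s)=True
s_4={p,s}: ((r U s) U X(s))=False (r U s)=True r=False s=True X(s)=False
G(((r U s) U X(s))) holds globally = False
First violation at position 0.

Answer: 0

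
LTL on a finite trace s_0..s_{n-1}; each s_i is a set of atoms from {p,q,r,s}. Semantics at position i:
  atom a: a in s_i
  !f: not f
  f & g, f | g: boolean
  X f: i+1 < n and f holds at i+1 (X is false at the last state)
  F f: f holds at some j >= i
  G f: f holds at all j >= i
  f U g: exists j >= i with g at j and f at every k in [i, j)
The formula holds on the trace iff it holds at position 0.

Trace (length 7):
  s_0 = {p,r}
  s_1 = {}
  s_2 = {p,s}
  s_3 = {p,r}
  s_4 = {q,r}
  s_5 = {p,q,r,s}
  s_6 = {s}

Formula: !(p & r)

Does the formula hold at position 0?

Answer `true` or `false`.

Answer: false

Derivation:
s_0={p,r}: !(p & r)=False (p & r)=True p=True r=True
s_1={}: !(p & r)=True (p & r)=False p=False r=False
s_2={p,s}: !(p & r)=True (p & r)=False p=True r=False
s_3={p,r}: !(p & r)=False (p & r)=True p=True r=True
s_4={q,r}: !(p & r)=True (p & r)=False p=False r=True
s_5={p,q,r,s}: !(p & r)=False (p & r)=True p=True r=True
s_6={s}: !(p & r)=True (p & r)=False p=False r=False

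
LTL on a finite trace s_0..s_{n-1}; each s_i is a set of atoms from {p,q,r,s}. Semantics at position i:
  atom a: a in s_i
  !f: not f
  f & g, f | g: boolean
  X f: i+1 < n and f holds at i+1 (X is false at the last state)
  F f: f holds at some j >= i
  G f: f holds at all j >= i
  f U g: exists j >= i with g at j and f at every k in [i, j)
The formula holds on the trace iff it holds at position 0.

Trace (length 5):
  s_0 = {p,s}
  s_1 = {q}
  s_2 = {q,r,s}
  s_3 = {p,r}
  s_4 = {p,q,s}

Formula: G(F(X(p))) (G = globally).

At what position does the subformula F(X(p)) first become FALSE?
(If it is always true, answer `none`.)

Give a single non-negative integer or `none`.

s_0={p,s}: F(X(p))=True X(p)=False p=True
s_1={q}: F(X(p))=True X(p)=False p=False
s_2={q,r,s}: F(X(p))=True X(p)=True p=False
s_3={p,r}: F(X(p))=True X(p)=True p=True
s_4={p,q,s}: F(X(p))=False X(p)=False p=True
G(F(X(p))) holds globally = False
First violation at position 4.

Answer: 4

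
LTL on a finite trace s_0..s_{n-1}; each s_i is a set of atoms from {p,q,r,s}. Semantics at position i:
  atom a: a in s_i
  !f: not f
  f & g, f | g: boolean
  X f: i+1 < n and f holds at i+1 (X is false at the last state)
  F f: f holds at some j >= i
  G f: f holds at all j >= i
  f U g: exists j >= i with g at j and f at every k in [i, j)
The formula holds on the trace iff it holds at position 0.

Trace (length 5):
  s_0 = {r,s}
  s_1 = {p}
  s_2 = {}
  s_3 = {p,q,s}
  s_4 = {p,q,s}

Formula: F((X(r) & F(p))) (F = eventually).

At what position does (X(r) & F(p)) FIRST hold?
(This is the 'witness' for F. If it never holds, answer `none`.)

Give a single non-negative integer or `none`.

s_0={r,s}: (X(r) & F(p))=False X(r)=False r=True F(p)=True p=False
s_1={p}: (X(r) & F(p))=False X(r)=False r=False F(p)=True p=True
s_2={}: (X(r) & F(p))=False X(r)=False r=False F(p)=True p=False
s_3={p,q,s}: (X(r) & F(p))=False X(r)=False r=False F(p)=True p=True
s_4={p,q,s}: (X(r) & F(p))=False X(r)=False r=False F(p)=True p=True
F((X(r) & F(p))) does not hold (no witness exists).

Answer: none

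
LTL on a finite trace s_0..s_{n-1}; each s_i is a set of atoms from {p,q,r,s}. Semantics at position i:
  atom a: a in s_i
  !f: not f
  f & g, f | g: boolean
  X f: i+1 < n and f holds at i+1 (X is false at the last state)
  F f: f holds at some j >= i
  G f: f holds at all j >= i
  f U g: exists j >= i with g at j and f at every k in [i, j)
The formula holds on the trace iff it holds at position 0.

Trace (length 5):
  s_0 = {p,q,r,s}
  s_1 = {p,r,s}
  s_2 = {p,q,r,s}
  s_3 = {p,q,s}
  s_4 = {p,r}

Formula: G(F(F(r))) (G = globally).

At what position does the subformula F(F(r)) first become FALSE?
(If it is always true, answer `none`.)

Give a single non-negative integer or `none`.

Answer: none

Derivation:
s_0={p,q,r,s}: F(F(r))=True F(r)=True r=True
s_1={p,r,s}: F(F(r))=True F(r)=True r=True
s_2={p,q,r,s}: F(F(r))=True F(r)=True r=True
s_3={p,q,s}: F(F(r))=True F(r)=True r=False
s_4={p,r}: F(F(r))=True F(r)=True r=True
G(F(F(r))) holds globally = True
No violation — formula holds at every position.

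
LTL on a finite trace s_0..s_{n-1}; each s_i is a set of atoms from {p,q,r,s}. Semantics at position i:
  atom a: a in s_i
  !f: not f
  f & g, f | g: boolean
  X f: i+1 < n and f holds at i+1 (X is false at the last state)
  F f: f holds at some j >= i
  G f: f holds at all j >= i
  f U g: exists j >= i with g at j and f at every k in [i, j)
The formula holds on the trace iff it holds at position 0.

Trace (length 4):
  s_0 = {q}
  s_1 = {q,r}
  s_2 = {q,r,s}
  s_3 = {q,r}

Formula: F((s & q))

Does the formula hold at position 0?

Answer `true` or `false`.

Answer: true

Derivation:
s_0={q}: F((s & q))=True (s & q)=False s=False q=True
s_1={q,r}: F((s & q))=True (s & q)=False s=False q=True
s_2={q,r,s}: F((s & q))=True (s & q)=True s=True q=True
s_3={q,r}: F((s & q))=False (s & q)=False s=False q=True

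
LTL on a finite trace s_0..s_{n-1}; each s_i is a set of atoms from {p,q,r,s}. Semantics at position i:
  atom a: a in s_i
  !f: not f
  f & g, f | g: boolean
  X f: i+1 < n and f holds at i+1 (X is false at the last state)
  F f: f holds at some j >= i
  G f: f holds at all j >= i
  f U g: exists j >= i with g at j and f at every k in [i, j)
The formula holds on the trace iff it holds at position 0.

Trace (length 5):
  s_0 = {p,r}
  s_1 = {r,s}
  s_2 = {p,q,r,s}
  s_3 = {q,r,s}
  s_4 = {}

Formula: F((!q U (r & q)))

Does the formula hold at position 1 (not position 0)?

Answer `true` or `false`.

s_0={p,r}: F((!q U (r & q)))=True (!q U (r & q))=True !q=True q=False (r & q)=False r=True
s_1={r,s}: F((!q U (r & q)))=True (!q U (r & q))=True !q=True q=False (r & q)=False r=True
s_2={p,q,r,s}: F((!q U (r & q)))=True (!q U (r & q))=True !q=False q=True (r & q)=True r=True
s_3={q,r,s}: F((!q U (r & q)))=True (!q U (r & q))=True !q=False q=True (r & q)=True r=True
s_4={}: F((!q U (r & q)))=False (!q U (r & q))=False !q=True q=False (r & q)=False r=False
Evaluating at position 1: result = True

Answer: true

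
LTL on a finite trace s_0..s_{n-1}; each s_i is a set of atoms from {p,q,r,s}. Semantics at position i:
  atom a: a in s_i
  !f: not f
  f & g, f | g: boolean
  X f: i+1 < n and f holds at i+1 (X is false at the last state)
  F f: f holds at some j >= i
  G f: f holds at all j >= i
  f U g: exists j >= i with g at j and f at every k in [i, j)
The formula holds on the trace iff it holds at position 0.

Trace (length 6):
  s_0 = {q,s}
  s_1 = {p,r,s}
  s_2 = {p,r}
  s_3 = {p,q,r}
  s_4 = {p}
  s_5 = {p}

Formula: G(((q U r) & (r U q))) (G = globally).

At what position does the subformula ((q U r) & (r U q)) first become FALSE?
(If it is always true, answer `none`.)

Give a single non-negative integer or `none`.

Answer: 4

Derivation:
s_0={q,s}: ((q U r) & (r U q))=True (q U r)=True q=True r=False (r U q)=True
s_1={p,r,s}: ((q U r) & (r U q))=True (q U r)=True q=False r=True (r U q)=True
s_2={p,r}: ((q U r) & (r U q))=True (q U r)=True q=False r=True (r U q)=True
s_3={p,q,r}: ((q U r) & (r U q))=True (q U r)=True q=True r=True (r U q)=True
s_4={p}: ((q U r) & (r U q))=False (q U r)=False q=False r=False (r U q)=False
s_5={p}: ((q U r) & (r U q))=False (q U r)=False q=False r=False (r U q)=False
G(((q U r) & (r U q))) holds globally = False
First violation at position 4.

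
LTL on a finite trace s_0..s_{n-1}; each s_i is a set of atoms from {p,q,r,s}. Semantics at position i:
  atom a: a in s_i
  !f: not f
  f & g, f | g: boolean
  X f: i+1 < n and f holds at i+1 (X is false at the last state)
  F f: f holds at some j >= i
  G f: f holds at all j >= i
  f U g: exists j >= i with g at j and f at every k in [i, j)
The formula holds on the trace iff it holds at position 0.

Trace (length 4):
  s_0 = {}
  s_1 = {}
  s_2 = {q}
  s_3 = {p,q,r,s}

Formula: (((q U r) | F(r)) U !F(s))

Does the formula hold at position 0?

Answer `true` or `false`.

Answer: false

Derivation:
s_0={}: (((q U r) | F(r)) U !F(s))=False ((q U r) | F(r))=True (q U r)=False q=False r=False F(r)=True !F(s)=False F(s)=True s=False
s_1={}: (((q U r) | F(r)) U !F(s))=False ((q U r) | F(r))=True (q U r)=False q=False r=False F(r)=True !F(s)=False F(s)=True s=False
s_2={q}: (((q U r) | F(r)) U !F(s))=False ((q U r) | F(r))=True (q U r)=True q=True r=False F(r)=True !F(s)=False F(s)=True s=False
s_3={p,q,r,s}: (((q U r) | F(r)) U !F(s))=False ((q U r) | F(r))=True (q U r)=True q=True r=True F(r)=True !F(s)=False F(s)=True s=True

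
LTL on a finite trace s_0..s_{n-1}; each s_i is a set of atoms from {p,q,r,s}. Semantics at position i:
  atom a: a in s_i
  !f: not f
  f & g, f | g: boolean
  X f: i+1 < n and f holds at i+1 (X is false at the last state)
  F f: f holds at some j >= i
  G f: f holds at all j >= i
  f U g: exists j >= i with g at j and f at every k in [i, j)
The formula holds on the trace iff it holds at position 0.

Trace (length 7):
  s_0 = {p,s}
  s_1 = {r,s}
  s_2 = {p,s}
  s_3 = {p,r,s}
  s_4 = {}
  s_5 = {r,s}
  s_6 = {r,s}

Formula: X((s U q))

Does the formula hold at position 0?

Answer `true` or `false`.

Answer: false

Derivation:
s_0={p,s}: X((s U q))=False (s U q)=False s=True q=False
s_1={r,s}: X((s U q))=False (s U q)=False s=True q=False
s_2={p,s}: X((s U q))=False (s U q)=False s=True q=False
s_3={p,r,s}: X((s U q))=False (s U q)=False s=True q=False
s_4={}: X((s U q))=False (s U q)=False s=False q=False
s_5={r,s}: X((s U q))=False (s U q)=False s=True q=False
s_6={r,s}: X((s U q))=False (s U q)=False s=True q=False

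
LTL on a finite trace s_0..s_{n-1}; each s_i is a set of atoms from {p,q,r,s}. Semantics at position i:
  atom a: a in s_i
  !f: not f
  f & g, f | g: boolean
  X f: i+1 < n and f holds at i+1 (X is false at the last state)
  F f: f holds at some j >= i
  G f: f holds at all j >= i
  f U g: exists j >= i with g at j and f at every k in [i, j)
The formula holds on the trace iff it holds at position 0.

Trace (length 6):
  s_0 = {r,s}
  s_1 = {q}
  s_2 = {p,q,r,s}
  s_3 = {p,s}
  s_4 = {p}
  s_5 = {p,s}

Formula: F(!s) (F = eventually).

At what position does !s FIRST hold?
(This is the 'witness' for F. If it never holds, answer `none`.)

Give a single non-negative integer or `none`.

s_0={r,s}: !s=False s=True
s_1={q}: !s=True s=False
s_2={p,q,r,s}: !s=False s=True
s_3={p,s}: !s=False s=True
s_4={p}: !s=True s=False
s_5={p,s}: !s=False s=True
F(!s) holds; first witness at position 1.

Answer: 1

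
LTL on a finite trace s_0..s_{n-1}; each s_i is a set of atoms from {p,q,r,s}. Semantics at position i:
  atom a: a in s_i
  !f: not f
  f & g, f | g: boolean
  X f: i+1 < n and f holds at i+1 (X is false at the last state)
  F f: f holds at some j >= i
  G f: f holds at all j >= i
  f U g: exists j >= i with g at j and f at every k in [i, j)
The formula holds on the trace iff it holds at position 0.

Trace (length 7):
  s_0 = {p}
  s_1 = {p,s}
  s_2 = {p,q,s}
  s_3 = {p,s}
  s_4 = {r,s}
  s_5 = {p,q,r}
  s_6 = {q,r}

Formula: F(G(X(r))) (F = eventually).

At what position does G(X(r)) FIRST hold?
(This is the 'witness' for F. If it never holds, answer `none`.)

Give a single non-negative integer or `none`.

s_0={p}: G(X(r))=False X(r)=False r=False
s_1={p,s}: G(X(r))=False X(r)=False r=False
s_2={p,q,s}: G(X(r))=False X(r)=False r=False
s_3={p,s}: G(X(r))=False X(r)=True r=False
s_4={r,s}: G(X(r))=False X(r)=True r=True
s_5={p,q,r}: G(X(r))=False X(r)=True r=True
s_6={q,r}: G(X(r))=False X(r)=False r=True
F(G(X(r))) does not hold (no witness exists).

Answer: none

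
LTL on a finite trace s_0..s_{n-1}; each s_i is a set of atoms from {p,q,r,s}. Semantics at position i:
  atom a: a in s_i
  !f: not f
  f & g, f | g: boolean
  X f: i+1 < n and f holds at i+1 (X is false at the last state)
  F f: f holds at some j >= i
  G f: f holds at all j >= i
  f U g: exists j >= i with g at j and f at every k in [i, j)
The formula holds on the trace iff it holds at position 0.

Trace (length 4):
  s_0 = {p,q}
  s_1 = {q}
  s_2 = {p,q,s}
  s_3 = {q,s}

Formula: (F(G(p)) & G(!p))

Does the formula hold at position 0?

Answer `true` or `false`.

s_0={p,q}: (F(G(p)) & G(!p))=False F(G(p))=False G(p)=False p=True G(!p)=False !p=False
s_1={q}: (F(G(p)) & G(!p))=False F(G(p))=False G(p)=False p=False G(!p)=False !p=True
s_2={p,q,s}: (F(G(p)) & G(!p))=False F(G(p))=False G(p)=False p=True G(!p)=False !p=False
s_3={q,s}: (F(G(p)) & G(!p))=False F(G(p))=False G(p)=False p=False G(!p)=True !p=True

Answer: false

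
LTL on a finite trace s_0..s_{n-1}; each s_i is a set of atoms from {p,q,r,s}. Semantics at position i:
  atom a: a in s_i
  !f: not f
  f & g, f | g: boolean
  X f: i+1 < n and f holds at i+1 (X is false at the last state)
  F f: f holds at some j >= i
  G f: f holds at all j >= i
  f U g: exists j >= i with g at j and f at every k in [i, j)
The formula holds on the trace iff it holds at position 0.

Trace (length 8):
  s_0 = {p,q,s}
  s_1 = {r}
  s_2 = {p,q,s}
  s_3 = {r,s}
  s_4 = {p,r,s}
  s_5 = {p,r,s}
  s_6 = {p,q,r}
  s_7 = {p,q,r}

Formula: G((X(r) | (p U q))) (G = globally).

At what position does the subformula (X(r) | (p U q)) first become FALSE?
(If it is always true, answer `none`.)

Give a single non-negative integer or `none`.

Answer: 1

Derivation:
s_0={p,q,s}: (X(r) | (p U q))=True X(r)=True r=False (p U q)=True p=True q=True
s_1={r}: (X(r) | (p U q))=False X(r)=False r=True (p U q)=False p=False q=False
s_2={p,q,s}: (X(r) | (p U q))=True X(r)=True r=False (p U q)=True p=True q=True
s_3={r,s}: (X(r) | (p U q))=True X(r)=True r=True (p U q)=False p=False q=False
s_4={p,r,s}: (X(r) | (p U q))=True X(r)=True r=True (p U q)=True p=True q=False
s_5={p,r,s}: (X(r) | (p U q))=True X(r)=True r=True (p U q)=True p=True q=False
s_6={p,q,r}: (X(r) | (p U q))=True X(r)=True r=True (p U q)=True p=True q=True
s_7={p,q,r}: (X(r) | (p U q))=True X(r)=False r=True (p U q)=True p=True q=True
G((X(r) | (p U q))) holds globally = False
First violation at position 1.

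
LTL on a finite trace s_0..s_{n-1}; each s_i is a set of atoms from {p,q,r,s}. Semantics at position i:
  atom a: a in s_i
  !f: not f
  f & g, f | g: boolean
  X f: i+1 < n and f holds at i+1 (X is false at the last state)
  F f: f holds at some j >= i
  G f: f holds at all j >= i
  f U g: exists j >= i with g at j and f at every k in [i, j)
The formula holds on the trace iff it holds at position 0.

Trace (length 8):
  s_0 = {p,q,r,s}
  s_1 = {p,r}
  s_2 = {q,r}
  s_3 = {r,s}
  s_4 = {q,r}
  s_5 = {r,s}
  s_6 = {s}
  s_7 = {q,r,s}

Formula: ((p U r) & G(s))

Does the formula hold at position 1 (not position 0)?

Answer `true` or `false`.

s_0={p,q,r,s}: ((p U r) & G(s))=False (p U r)=True p=True r=True G(s)=False s=True
s_1={p,r}: ((p U r) & G(s))=False (p U r)=True p=True r=True G(s)=False s=False
s_2={q,r}: ((p U r) & G(s))=False (p U r)=True p=False r=True G(s)=False s=False
s_3={r,s}: ((p U r) & G(s))=False (p U r)=True p=False r=True G(s)=False s=True
s_4={q,r}: ((p U r) & G(s))=False (p U r)=True p=False r=True G(s)=False s=False
s_5={r,s}: ((p U r) & G(s))=True (p U r)=True p=False r=True G(s)=True s=True
s_6={s}: ((p U r) & G(s))=False (p U r)=False p=False r=False G(s)=True s=True
s_7={q,r,s}: ((p U r) & G(s))=True (p U r)=True p=False r=True G(s)=True s=True
Evaluating at position 1: result = False

Answer: false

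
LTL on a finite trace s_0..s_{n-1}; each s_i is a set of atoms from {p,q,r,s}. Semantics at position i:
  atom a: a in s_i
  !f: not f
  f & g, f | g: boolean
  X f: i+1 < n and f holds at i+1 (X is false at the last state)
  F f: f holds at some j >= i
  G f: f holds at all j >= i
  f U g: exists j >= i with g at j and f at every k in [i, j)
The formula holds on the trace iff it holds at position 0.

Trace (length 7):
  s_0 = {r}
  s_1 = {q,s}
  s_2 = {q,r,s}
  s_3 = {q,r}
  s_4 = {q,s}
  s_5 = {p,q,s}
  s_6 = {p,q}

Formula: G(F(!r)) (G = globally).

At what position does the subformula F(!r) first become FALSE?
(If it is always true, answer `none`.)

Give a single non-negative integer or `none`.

s_0={r}: F(!r)=True !r=False r=True
s_1={q,s}: F(!r)=True !r=True r=False
s_2={q,r,s}: F(!r)=True !r=False r=True
s_3={q,r}: F(!r)=True !r=False r=True
s_4={q,s}: F(!r)=True !r=True r=False
s_5={p,q,s}: F(!r)=True !r=True r=False
s_6={p,q}: F(!r)=True !r=True r=False
G(F(!r)) holds globally = True
No violation — formula holds at every position.

Answer: none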